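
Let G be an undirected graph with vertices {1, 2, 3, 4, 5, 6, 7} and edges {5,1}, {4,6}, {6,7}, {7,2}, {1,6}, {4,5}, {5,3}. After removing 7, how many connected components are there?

With 7 gone, the remaining components are: {2}; {1, 3, 4, 5, 6}.
That is 2 components.

2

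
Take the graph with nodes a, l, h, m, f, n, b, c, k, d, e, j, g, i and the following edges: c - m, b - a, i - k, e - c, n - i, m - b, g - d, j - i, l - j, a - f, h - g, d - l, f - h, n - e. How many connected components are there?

Starting from a we can reach a, b, c, d, e, f, g, h, i, j, k, l, m, n. That is one component of size 14.
Total: 1 component.

1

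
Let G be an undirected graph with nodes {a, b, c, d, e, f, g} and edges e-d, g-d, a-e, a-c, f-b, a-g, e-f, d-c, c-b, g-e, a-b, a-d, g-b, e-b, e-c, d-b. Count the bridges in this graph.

0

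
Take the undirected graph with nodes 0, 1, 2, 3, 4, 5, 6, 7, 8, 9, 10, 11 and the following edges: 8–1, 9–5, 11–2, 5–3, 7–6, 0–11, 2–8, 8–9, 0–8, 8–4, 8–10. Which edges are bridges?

The edges on the cycle 0-11-2-8-0 are not bridges since each lies on that cycle.
But removing 8–1 disconnects 8 from 1; removing 4–8 disconnects 4 from 8; removing 5–3 disconnects 5 from 3; removing 10–8 disconnects 10 from 8 — these are bridges.
In total 7 edges are bridges.

1-8, 10-8, 3-5, 4-8, 5-9, 6-7, 8-9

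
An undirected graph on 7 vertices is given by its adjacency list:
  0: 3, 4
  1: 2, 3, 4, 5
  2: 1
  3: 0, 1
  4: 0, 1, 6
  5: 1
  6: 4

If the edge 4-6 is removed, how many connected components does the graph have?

Before removal there is 1 component.
4-6 is a bridge — removing it separates 4's side from 6's side.
After removal: 2 components.

2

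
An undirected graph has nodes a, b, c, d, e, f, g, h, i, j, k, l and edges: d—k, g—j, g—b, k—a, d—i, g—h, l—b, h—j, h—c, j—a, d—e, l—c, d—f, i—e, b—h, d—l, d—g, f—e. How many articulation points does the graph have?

1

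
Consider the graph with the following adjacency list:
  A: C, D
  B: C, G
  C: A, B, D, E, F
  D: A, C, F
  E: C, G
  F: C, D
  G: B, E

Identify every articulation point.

C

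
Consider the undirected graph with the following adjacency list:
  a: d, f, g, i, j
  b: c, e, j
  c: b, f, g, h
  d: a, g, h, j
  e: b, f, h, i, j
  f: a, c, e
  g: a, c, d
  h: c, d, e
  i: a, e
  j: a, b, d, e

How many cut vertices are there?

Removing j, for instance, still leaves 1 component. No single vertex removal increases the component count — the graph has no articulation points.

0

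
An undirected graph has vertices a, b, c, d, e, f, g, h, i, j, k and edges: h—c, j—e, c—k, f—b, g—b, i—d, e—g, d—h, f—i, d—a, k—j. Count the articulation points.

Removing d increases the component count from 1 to 2, so d is a cut vertex.
By contrast removing e leaves 1 component; it is not a cut vertex. No other vertex is a cut vertex either.

1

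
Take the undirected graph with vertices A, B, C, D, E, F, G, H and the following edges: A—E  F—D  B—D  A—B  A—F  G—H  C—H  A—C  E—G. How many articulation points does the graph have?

1

Removing A increases the component count from 1 to 2, so A is a cut vertex.
By contrast removing G leaves 1 component; it is not a cut vertex. No other vertex is a cut vertex either.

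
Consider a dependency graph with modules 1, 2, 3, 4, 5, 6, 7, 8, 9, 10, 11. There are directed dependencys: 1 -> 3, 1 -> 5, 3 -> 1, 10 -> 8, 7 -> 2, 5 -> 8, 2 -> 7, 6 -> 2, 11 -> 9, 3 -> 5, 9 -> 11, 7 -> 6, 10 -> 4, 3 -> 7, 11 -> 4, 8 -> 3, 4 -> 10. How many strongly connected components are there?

{1, 3, 5, 8} are all mutually reachable — one SCC of size 4.
{2, 6, 7} are all mutually reachable — one SCC of size 3.
{9, 11} are all mutually reachable — one SCC of size 2.
{4, 10} are all mutually reachable — one SCC of size 2.
That gives 4 strongly connected components.

4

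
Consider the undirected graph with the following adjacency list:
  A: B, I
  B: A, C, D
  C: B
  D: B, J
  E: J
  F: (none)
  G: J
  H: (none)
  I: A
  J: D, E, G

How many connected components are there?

F is isolated — a component by itself.
H is isolated — a component by itself.
Starting from A we can reach A, B, C, D, E, G, I, J. That is one component of size 8.
Total: 3 components.

3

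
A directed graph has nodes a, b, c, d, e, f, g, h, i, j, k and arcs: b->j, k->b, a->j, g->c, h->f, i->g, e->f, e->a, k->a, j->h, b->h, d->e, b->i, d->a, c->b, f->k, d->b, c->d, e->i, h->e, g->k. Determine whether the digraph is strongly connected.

Yes

From f we can reach every vertex (a, b, c, d, e, f, g, h, i, j, k), and every vertex can reach f (a, b, c, d, e, f, g, h, i, j, k). So the whole graph is one strongly connected component.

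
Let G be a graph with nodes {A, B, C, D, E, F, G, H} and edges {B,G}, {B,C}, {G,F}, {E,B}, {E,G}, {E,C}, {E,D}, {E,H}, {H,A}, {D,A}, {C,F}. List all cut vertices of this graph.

E

Removing E increases the component count from 1 to 2, so E is a cut vertex.
By contrast removing F leaves 1 component; it is not a cut vertex. No other vertex is a cut vertex either.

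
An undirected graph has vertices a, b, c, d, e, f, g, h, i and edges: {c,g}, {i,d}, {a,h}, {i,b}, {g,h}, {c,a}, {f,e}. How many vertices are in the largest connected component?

Starting from e we can reach e, f. That is one component of size 2.
Starting from b we can reach b, d, i. That is one component of size 3.
Starting from a we can reach a, c, g, h. That is one component of size 4.
The largest has 4 vertices.

4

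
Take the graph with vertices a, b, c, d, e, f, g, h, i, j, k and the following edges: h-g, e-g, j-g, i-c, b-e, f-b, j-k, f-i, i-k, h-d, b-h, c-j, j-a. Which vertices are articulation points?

h, j

Removing h increases the component count from 1 to 2, so h is a cut vertex.
Removing j increases the component count from 1 to 2, so j is a cut vertex.
By contrast removing f leaves 1 component; it is not a cut vertex. No other vertex is a cut vertex either.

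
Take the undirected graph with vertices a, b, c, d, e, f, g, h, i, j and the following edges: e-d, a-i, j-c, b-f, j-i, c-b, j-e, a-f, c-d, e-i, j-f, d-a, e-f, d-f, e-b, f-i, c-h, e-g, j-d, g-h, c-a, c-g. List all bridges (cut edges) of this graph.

The edges on the cycle j-e-g-c-j are not bridges since each lies on that cycle.
Every edge lies on some cycle, so there are no bridges.

none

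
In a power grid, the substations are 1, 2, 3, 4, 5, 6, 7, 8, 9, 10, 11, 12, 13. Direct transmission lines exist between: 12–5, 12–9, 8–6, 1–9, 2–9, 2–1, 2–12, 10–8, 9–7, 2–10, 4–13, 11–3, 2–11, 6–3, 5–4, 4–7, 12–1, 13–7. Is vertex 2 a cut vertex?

Deleting 2 raises the number of components from 1 to 2, so 2 is a cut vertex.

Yes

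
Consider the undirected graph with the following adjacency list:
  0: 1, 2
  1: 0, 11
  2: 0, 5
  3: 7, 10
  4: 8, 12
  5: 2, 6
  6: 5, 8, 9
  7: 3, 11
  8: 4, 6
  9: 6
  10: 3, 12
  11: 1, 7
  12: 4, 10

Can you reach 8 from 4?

From 4 we can reach 0, 1, 2, 3, 4, 5, 6, 7, 8, 9, 10, 11, 12, which includes 8.

Yes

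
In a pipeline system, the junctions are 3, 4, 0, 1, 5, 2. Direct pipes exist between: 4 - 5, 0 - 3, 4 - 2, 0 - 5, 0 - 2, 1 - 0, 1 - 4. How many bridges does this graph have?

The edges on the cycle 1-0-5-4-1 are not bridges since each lies on that cycle.
But removing 3 - 0 disconnects 3 from 0 — this is a bridge.

1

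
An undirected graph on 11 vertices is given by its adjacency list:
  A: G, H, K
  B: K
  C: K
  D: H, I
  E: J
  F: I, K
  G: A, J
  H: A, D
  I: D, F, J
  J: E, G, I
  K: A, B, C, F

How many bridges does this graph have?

3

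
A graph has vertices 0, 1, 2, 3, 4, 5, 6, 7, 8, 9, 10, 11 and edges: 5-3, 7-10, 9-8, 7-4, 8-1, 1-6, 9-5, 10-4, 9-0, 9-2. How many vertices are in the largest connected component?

8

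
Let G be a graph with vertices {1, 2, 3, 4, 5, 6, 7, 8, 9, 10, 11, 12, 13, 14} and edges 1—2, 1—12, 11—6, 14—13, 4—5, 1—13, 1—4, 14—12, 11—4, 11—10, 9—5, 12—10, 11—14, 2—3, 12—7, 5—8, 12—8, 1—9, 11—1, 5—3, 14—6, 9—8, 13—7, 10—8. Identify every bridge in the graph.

none

The edges on the cycle 11-1-13-7-12-14-11 are not bridges since each lies on that cycle.
Every edge lies on some cycle, so there are no bridges.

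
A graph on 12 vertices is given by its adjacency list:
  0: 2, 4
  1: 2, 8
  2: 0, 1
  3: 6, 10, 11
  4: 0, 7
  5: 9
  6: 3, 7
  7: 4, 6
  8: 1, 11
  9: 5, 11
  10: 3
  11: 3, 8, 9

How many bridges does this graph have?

3

The edges on the cycle 8-1-2-0-4-7-6-3-11-8 are not bridges since each lies on that cycle.
But removing 11-9 disconnects 11 from 9; removing 9-5 disconnects 9 from 5; removing 10-3 disconnects 10 from 3 — these are bridges.
That makes 3 bridges.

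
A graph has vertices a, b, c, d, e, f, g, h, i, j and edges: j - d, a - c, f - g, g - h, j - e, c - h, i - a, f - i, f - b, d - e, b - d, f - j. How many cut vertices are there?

Removing f increases the component count from 1 to 2, so f is a cut vertex.
By contrast removing h leaves 1 component; it is not a cut vertex. No other vertex is a cut vertex either.

1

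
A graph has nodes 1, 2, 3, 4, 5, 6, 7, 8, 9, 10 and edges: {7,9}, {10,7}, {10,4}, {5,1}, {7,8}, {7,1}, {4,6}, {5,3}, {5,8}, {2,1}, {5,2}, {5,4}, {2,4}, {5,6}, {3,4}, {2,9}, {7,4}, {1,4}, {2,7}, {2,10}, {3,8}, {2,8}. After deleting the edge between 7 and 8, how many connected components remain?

7 and 8 are still connected via 7-2-8, so the component count stays at 1.

1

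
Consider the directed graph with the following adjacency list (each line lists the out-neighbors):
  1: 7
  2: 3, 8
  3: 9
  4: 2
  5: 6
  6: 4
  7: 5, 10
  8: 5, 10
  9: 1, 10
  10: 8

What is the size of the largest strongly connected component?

{1, 2, 3, 4, 5, 6, 7, 8, 9, 10} are all mutually reachable — one SCC of size 10.
The largest has 10 vertices.

10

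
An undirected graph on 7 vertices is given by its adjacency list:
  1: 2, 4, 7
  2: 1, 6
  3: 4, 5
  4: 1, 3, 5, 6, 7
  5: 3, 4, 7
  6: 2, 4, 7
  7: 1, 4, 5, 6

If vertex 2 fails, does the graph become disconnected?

No

Deleting 2 leaves 1 component (was 1) (its neighbors 1, 6 remain connected to each other), so 2 is not a cut vertex.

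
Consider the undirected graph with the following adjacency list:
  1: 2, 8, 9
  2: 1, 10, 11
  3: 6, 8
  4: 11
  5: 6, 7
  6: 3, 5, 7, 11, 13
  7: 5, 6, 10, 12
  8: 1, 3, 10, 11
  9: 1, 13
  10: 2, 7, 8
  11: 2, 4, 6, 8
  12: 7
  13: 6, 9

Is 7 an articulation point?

Yes

Deleting 7 raises the number of components from 1 to 2, so 7 is a cut vertex.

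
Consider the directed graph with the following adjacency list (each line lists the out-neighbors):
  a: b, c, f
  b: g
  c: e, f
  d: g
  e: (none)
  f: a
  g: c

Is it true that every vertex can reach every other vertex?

There is no directed path from e to c, so the graph is not strongly connected.

No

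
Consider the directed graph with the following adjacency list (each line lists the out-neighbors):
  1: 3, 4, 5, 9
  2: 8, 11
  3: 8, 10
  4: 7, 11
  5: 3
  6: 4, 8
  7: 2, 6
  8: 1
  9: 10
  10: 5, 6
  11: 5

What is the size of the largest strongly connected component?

{1, 2, 3, 4, 5, 6, 7, 8, 9, 10, 11} are all mutually reachable — one SCC of size 11.
The largest has 11 vertices.

11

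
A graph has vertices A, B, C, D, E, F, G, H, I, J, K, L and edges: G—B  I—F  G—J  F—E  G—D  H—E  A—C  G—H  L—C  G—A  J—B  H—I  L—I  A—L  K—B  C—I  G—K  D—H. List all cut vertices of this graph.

G

Removing G increases the component count from 1 to 2, so G is a cut vertex.
By contrast removing I leaves 1 component; it is not a cut vertex. No other vertex is a cut vertex either.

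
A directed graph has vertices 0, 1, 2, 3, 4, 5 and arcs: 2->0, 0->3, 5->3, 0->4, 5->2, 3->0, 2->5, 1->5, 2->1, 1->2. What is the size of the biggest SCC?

3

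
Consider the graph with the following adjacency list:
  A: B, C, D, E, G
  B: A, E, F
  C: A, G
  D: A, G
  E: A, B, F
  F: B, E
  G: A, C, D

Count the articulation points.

1

Removing A increases the component count from 1 to 2, so A is a cut vertex.
By contrast removing G leaves 1 component; it is not a cut vertex. No other vertex is a cut vertex either.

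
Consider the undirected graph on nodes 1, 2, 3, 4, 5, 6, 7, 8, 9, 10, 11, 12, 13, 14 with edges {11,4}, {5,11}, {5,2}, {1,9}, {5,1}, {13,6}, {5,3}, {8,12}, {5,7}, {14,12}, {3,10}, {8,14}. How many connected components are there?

3

Starting from 6 we can reach 6, 13. That is one component of size 2.
Starting from 8 we can reach 8, 12, 14. That is one component of size 3.
Starting from 1 we can reach 1, 2, 3, 4, 5, 7, 9, 10, 11. That is one component of size 9.
Total: 3 components.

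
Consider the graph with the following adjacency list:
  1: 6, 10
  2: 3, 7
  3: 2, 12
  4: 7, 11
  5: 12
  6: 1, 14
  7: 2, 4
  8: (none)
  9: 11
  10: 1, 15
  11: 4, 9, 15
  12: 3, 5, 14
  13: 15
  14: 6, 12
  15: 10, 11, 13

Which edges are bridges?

11-9, 12-5, 13-15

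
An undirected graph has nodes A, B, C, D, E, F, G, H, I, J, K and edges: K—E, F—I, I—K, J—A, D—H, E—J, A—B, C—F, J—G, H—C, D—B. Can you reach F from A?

From A we can reach A, B, C, D, E, F, G, H, I, J, K, which includes F.

Yes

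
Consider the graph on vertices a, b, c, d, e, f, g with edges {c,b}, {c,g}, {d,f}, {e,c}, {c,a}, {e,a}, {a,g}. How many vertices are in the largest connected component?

Starting from d we can reach d, f. That is one component of size 2.
Starting from a we can reach a, b, c, e, g. That is one component of size 5.
The largest has 5 vertices.

5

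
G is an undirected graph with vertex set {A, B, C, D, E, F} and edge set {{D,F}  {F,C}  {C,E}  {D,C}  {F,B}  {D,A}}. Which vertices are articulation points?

C, D, F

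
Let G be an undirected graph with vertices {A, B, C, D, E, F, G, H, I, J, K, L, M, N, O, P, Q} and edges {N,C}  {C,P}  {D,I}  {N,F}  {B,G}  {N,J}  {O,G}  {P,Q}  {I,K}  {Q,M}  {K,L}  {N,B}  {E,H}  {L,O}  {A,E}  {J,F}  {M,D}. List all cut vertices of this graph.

E, N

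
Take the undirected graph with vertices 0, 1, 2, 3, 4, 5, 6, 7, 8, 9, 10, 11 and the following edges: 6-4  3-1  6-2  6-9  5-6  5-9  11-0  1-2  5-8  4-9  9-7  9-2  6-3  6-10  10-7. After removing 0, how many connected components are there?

With 0 gone, the remaining components are: {11}; {1, 2, 3, 4, 5, 6, 7, 8, 9, 10}.
That is 2 components.

2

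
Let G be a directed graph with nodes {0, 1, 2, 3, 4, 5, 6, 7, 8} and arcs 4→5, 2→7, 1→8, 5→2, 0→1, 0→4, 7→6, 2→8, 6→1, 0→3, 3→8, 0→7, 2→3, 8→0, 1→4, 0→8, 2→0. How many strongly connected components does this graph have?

{0, 1, 2, 3, 4, 5, 6, 7, 8} are all mutually reachable — one SCC of size 9.
That gives 1 strongly connected component.

1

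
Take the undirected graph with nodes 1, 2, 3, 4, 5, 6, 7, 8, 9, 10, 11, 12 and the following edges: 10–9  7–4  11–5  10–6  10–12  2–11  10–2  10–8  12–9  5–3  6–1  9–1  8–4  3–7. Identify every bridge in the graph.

none

The edges on the cycle 10-2-11-5-3-7-4-8-10 are not bridges since each lies on that cycle.
Every edge lies on some cycle, so there are no bridges.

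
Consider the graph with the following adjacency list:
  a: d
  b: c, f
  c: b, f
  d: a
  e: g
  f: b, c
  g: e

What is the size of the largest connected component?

3

Starting from a we can reach a, d. That is one component of size 2.
Starting from e we can reach e, g. That is one component of size 2.
Starting from b we can reach b, c, f. That is one component of size 3.
The largest has 3 vertices.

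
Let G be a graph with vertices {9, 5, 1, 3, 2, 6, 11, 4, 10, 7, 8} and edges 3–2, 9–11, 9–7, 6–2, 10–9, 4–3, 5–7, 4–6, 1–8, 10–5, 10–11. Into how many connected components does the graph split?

Starting from 1 we can reach 1, 8. That is one component of size 2.
Starting from 2 we can reach 2, 3, 4, 6. That is one component of size 4.
Starting from 5 we can reach 5, 7, 9, 10, 11. That is one component of size 5.
Total: 3 components.

3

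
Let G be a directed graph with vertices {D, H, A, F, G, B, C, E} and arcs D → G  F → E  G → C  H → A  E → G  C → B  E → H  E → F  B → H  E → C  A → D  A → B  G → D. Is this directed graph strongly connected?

No

There is no directed path from H to F, so the graph is not strongly connected.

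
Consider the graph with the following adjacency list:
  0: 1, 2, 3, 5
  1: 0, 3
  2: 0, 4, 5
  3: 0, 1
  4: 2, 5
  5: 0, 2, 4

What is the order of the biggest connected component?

Starting from 0 we can reach 0, 1, 2, 3, 4, 5. That is one component of size 6.
The largest has 6 vertices.

6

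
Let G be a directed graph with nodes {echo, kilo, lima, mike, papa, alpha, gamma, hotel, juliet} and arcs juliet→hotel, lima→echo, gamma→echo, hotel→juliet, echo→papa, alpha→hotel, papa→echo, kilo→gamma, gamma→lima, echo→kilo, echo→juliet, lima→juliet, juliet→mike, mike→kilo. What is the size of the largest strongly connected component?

8

{echo, kilo, lima, mike, papa, gamma, hotel, juliet} are all mutually reachable — one SCC of size 8.
{alpha} is an SCC by itself.
The largest has 8 vertices.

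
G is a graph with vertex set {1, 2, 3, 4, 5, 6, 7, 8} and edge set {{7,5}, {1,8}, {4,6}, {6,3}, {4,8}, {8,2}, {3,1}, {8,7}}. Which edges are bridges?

2-8, 5-7, 7-8

The edges on the cycle 4-6-3-1-8-4 are not bridges since each lies on that cycle.
But removing 8—7 disconnects 8 from 7; removing 7—5 disconnects 7 from 5; removing 8—2 disconnects 8 from 2 — these are bridges.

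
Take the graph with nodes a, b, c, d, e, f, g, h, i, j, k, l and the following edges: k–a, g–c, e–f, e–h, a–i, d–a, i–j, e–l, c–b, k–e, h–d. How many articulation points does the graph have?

4

Removing a increases the component count from 2 to 3, so a is a cut vertex.
Removing c increases the component count from 2 to 3, so c is a cut vertex.
Removing e increases the component count from 2 to 4, so e is a cut vertex.
Likewise i is a cut vertex.
By contrast removing d leaves 2 components; it is not a cut vertex. No other vertex is a cut vertex either.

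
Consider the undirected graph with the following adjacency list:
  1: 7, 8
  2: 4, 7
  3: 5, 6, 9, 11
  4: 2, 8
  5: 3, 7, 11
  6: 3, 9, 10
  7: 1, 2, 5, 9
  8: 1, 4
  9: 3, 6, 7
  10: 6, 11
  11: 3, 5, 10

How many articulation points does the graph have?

Removing 7 increases the component count from 1 to 2, so 7 is a cut vertex.
By contrast removing 6 leaves 1 component; it is not a cut vertex. No other vertex is a cut vertex either.

1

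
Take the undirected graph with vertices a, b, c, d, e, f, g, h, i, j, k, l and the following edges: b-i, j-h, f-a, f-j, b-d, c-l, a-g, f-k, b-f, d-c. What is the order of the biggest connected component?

e is isolated — a component by itself.
Starting from a we can reach a, b, c, d, f, g, h, i, j, k, l. That is one component of size 11.
The largest has 11 vertices.

11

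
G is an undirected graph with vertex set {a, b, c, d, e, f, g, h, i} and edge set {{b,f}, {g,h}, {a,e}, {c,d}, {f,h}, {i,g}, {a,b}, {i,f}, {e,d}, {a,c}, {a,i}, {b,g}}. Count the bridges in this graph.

0

The edges on the cycle i-g-h-f-i are not bridges since each lies on that cycle.
Every edge lies on some cycle, so there are no bridges.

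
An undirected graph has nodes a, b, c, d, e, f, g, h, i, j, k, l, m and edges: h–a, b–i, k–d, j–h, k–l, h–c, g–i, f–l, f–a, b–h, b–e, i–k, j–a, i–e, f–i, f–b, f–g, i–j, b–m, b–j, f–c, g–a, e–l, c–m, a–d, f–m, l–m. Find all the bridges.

none

The edges on the cycle f-g-i-f are not bridges since each lies on that cycle.
Every edge lies on some cycle, so there are no bridges.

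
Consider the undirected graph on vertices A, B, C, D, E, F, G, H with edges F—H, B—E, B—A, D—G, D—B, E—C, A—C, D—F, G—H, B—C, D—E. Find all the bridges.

none

The edges on the cycle B-A-C-B are not bridges since each lies on that cycle.
Every edge lies on some cycle, so there are no bridges.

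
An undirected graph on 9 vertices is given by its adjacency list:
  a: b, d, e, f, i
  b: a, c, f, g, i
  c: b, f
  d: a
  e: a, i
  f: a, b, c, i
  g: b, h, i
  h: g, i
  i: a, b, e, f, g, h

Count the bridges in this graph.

The edges on the cycle b-f-i-b are not bridges since each lies on that cycle.
But removing a-d disconnects a from d — this is a bridge.

1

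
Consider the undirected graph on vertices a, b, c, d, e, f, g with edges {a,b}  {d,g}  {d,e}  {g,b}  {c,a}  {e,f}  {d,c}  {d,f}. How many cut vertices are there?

1

Removing d increases the component count from 1 to 2, so d is a cut vertex.
By contrast removing g leaves 1 component; it is not a cut vertex. No other vertex is a cut vertex either.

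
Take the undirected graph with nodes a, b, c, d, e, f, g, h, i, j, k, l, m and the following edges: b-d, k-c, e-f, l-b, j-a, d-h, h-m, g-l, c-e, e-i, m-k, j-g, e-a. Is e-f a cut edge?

Yes

Removing e-f leaves no path between e and f: the component count goes from 1 to 2. So it is a bridge.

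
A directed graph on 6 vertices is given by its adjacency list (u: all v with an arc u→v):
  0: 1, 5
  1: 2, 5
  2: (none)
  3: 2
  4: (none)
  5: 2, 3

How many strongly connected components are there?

{2} is an SCC by itself.
{1} is an SCC by itself.
{3} is an SCC by itself.
{5} is an SCC by itself.
{0} is an SCC by itself.
(and 1 more singleton SCC)
That gives 6 strongly connected components.

6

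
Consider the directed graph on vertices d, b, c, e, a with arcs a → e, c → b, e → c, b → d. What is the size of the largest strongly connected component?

{d} is an SCC by itself.
{b} is an SCC by itself.
{c} is an SCC by itself.
{a} is an SCC by itself.
{e} is an SCC by itself.
The largest has 1 vertex.

1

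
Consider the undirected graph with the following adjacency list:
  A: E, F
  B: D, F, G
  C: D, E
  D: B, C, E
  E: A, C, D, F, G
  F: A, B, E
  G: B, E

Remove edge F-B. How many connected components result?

1

F and B are still connected via F-E-D-B, so the component count stays at 1.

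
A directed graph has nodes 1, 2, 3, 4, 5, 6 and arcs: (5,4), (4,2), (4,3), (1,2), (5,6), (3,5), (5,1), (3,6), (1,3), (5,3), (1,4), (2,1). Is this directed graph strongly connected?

No

There is no directed path from 6 to 5, so the graph is not strongly connected.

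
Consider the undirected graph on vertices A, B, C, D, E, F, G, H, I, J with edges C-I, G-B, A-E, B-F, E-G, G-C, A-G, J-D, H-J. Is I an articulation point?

Deleting I leaves 2 components (was 2), so I is not a cut vertex.

No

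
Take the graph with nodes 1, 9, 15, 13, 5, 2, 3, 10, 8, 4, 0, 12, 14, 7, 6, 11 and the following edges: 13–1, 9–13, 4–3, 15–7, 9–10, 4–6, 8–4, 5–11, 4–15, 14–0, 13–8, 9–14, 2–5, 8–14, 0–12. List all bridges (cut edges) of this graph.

The edges on the cycle 9-13-8-14-9 are not bridges since each lies on that cycle.
But removing 6–4 disconnects 6 from 4; removing 14–0 disconnects 14 from 0; removing 4–15 disconnects 4 from 15; removing 2–5 disconnects 2 from 5 — these are bridges.
In total 11 edges are bridges.

0-12, 0-14, 1-13, 10-9, 11-5, 15-4, 15-7, 2-5, 3-4, 4-6, 4-8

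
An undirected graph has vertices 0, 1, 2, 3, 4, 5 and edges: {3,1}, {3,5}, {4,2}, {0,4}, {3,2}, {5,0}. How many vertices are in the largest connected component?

Starting from 0 we can reach 0, 1, 2, 3, 4, 5. That is one component of size 6.
The largest has 6 vertices.

6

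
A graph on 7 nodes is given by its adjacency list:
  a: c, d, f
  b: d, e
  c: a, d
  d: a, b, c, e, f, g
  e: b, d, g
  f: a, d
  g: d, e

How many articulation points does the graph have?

1

Removing d increases the component count from 1 to 2, so d is a cut vertex.
By contrast removing g leaves 1 component; it is not a cut vertex. No other vertex is a cut vertex either.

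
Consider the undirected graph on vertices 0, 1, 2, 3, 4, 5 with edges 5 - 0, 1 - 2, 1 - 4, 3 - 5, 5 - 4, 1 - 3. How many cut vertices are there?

2

Removing 1 increases the component count from 1 to 2, so 1 is a cut vertex.
Removing 5 increases the component count from 1 to 2, so 5 is a cut vertex.
By contrast removing 4 leaves 1 component; it is not a cut vertex. No other vertex is a cut vertex either.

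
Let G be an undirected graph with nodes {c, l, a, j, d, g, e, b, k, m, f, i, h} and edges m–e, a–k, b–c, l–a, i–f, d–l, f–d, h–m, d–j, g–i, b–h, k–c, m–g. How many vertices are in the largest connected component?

13

Starting from a we can reach a, b, c, d, e, f, g, h, i, j, k, l, m. That is one component of size 13.
The largest has 13 vertices.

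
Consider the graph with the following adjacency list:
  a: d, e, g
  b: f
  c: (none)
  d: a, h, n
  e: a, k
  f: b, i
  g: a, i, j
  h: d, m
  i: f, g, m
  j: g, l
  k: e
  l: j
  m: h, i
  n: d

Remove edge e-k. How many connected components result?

3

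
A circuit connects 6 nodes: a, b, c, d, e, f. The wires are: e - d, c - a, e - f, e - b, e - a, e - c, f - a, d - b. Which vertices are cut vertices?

e

Removing e increases the component count from 1 to 2, so e is a cut vertex.
By contrast removing f leaves 1 component; it is not a cut vertex. No other vertex is a cut vertex either.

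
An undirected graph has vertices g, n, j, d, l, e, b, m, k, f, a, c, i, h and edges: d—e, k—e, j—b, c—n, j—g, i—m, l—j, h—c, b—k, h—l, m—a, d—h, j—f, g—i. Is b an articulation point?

No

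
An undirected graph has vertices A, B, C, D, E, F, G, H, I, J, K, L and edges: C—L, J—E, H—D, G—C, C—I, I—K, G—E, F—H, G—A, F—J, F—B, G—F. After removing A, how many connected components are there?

1

With A gone, the remaining components are: {B, C, D, E, F, G, H, I, J, K, L}.
That is 1 component.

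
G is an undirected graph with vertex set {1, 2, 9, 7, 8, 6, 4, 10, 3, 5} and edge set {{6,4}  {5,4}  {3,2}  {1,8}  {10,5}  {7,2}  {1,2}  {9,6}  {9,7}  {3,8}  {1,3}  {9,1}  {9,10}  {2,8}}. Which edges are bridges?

none

The edges on the cycle 9-10-5-4-6-9 are not bridges since each lies on that cycle.
Every edge lies on some cycle, so there are no bridges.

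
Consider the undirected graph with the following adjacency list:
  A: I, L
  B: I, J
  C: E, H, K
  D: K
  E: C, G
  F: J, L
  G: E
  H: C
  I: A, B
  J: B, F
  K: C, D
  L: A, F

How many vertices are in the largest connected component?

Starting from A we can reach A, B, F, I, J, L. That is one component of size 6.
Starting from C we can reach C, D, E, G, H, K. That is one component of size 6.
The largest has 6 vertices.

6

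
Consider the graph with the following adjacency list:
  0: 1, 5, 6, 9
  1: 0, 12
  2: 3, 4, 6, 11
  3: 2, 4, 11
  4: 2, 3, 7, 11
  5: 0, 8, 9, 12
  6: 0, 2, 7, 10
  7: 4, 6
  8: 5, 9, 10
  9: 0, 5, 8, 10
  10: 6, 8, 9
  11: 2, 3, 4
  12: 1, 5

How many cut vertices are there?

Removing 6 increases the component count from 1 to 2, so 6 is a cut vertex.
By contrast removing 3 leaves 1 component; it is not a cut vertex. No other vertex is a cut vertex either.

1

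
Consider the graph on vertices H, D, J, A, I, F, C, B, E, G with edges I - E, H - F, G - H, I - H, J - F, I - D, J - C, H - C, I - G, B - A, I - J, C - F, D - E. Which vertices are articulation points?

I

Removing I increases the component count from 2 to 3, so I is a cut vertex.
By contrast removing G leaves 2 components; it is not a cut vertex. No other vertex is a cut vertex either.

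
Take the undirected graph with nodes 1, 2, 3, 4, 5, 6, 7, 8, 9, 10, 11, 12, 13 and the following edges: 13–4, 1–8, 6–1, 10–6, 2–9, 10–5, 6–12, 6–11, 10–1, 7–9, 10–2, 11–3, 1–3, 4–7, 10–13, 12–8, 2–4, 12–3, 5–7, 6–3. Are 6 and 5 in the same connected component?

From 6 we can reach 1, 2, 3, 4, 5, 6, 7, 8, 9, 10, 11, 12, 13, which includes 5.

Yes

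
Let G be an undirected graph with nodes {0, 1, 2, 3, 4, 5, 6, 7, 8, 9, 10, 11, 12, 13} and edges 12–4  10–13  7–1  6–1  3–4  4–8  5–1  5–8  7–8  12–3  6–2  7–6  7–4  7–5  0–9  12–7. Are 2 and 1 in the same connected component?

From 2 we can reach 1, 2, 3, 4, 5, 6, 7, 8, 12, which includes 1.

Yes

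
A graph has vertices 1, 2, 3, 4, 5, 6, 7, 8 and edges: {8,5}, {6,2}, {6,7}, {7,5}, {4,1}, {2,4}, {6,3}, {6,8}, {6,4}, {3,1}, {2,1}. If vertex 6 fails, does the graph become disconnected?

Yes

Deleting 6 raises the number of components from 1 to 2, so 6 is a cut vertex.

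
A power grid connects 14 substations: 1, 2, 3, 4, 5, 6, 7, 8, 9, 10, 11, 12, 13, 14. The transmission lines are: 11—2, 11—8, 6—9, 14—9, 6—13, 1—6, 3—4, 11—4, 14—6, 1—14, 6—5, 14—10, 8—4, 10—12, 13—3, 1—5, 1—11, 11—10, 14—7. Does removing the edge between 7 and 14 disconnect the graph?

Yes

Removing 7—14 leaves no path between 7 and 14: the component count goes from 1 to 2. So it is a bridge.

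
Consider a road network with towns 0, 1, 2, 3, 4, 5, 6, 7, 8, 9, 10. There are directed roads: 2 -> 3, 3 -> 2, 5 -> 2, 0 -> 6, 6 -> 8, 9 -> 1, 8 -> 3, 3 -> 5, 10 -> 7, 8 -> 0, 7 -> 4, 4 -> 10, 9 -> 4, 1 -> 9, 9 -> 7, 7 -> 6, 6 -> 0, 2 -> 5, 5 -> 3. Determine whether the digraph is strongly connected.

There is no directed path from 6 to 9, so the graph is not strongly connected.

No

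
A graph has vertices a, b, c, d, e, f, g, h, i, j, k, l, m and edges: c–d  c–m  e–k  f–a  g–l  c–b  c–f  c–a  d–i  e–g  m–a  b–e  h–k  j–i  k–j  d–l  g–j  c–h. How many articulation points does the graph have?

1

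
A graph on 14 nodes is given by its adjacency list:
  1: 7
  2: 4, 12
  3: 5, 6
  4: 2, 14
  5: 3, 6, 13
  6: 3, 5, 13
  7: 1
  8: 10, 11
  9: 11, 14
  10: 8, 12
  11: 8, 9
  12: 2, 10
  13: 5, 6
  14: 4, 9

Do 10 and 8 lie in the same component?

Yes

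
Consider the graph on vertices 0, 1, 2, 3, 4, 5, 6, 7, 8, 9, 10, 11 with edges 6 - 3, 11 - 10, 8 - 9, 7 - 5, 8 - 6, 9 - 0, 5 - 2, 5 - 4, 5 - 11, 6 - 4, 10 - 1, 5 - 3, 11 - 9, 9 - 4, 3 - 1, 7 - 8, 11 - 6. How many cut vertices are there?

Removing 5 increases the component count from 1 to 2, so 5 is a cut vertex.
Removing 9 increases the component count from 1 to 2, so 9 is a cut vertex.
By contrast removing 11 leaves 1 component; it is not a cut vertex. No other vertex is a cut vertex either.

2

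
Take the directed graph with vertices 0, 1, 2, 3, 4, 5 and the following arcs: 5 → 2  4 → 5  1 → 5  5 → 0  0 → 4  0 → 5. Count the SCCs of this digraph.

4

{0, 4, 5} are all mutually reachable — one SCC of size 3.
{1} is an SCC by itself.
{2} is an SCC by itself.
{3} is an SCC by itself.
That gives 4 strongly connected components.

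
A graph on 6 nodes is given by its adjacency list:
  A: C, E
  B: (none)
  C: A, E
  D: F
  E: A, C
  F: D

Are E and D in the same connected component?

No

The component containing E is {A, C, E}, and D is not in it.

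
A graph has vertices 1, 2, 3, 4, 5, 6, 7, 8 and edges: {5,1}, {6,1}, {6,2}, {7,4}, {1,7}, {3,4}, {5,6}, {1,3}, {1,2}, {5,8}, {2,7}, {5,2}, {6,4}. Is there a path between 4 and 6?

Yes

From 4 we can reach 1, 2, 3, 4, 5, 6, 7, 8, which includes 6.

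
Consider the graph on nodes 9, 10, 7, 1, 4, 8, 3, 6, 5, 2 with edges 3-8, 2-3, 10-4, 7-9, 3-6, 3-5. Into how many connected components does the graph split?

4

1 is isolated — a component by itself.
Starting from 7 we can reach 7, 9. That is one component of size 2.
Starting from 4 we can reach 4, 10. That is one component of size 2.
Starting from 2 we can reach 2, 3, 5, 6, 8. That is one component of size 5.
Total: 4 components.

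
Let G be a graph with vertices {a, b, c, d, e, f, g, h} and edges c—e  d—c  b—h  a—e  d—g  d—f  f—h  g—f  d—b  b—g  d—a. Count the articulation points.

1

Removing d increases the component count from 1 to 2, so d is a cut vertex.
By contrast removing e leaves 1 component; it is not a cut vertex. No other vertex is a cut vertex either.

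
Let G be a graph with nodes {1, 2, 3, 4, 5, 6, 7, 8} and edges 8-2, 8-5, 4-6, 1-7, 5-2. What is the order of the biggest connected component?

3

3 is isolated — a component by itself.
Starting from 4 we can reach 4, 6. That is one component of size 2.
Starting from 1 we can reach 1, 7. That is one component of size 2.
Starting from 2 we can reach 2, 5, 8. That is one component of size 3.
The largest has 3 vertices.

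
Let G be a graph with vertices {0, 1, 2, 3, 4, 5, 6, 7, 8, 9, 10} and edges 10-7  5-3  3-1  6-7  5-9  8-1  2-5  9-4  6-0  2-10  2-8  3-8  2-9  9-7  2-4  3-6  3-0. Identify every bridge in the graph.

The edges on the cycle 2-5-9-2 are not bridges since each lies on that cycle.
Every edge lies on some cycle, so there are no bridges.

none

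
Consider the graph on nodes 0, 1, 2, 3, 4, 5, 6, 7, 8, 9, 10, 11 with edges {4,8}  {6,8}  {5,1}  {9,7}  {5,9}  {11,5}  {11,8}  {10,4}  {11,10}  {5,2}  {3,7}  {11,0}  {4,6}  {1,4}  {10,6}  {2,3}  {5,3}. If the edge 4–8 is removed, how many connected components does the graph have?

1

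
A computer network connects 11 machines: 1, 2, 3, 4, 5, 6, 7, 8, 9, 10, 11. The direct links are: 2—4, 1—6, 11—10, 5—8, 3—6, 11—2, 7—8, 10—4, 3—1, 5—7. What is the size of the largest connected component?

9 is isolated — a component by itself.
Starting from 5 we can reach 5, 7, 8. That is one component of size 3.
Starting from 1 we can reach 1, 3, 6. That is one component of size 3.
Starting from 2 we can reach 2, 4, 10, 11. That is one component of size 4.
The largest has 4 vertices.

4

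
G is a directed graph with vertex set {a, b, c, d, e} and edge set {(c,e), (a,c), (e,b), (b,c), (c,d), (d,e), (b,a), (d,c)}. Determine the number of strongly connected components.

{a, b, c, d, e} are all mutually reachable — one SCC of size 5.
That gives 1 strongly connected component.

1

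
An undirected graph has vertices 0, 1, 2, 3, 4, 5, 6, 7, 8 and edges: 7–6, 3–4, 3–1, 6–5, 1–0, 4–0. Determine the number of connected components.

8 is isolated — a component by itself.
2 is isolated — a component by itself.
Starting from 5 we can reach 5, 6, 7. That is one component of size 3.
Starting from 0 we can reach 0, 1, 3, 4. That is one component of size 4.
Total: 4 components.

4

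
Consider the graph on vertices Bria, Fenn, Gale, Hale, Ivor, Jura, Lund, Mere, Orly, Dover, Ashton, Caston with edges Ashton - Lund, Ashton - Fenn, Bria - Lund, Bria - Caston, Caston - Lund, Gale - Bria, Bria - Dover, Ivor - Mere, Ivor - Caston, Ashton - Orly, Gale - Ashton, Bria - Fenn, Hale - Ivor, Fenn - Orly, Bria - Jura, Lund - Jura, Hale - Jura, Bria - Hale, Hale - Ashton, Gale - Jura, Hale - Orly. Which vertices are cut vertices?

Removing Bria increases the component count from 1 to 2, so Bria is a cut vertex.
Removing Ivor increases the component count from 1 to 2, so Ivor is a cut vertex.
By contrast removing Hale leaves 1 component; it is not a cut vertex. No other vertex is a cut vertex either.

Bria, Ivor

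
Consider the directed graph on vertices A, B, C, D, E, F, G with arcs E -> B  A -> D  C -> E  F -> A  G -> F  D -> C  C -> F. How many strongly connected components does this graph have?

4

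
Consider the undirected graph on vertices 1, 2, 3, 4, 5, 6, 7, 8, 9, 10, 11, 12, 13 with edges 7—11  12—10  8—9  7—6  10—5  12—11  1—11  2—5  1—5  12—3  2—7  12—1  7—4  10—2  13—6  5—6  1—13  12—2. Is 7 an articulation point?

Deleting 7 raises the number of components from 2 to 3, so 7 is a cut vertex.

Yes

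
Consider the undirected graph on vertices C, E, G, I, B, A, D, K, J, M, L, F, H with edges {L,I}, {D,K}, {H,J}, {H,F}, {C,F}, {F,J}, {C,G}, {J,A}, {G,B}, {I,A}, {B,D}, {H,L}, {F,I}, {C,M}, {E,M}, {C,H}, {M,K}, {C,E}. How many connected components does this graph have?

1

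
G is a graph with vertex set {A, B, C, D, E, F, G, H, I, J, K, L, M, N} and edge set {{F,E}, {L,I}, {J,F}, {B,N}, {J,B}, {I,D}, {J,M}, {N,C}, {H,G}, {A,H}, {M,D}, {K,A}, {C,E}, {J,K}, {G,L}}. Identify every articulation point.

J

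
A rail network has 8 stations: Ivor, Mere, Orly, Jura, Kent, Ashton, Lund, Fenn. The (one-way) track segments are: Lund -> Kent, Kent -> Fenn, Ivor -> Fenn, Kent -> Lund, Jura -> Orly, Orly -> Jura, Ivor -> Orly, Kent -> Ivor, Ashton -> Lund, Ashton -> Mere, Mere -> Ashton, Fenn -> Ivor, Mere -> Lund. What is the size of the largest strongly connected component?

{Mere, Ashton} are all mutually reachable — one SCC of size 2.
{Kent, Lund} are all mutually reachable — one SCC of size 2.
{Jura, Orly} are all mutually reachable — one SCC of size 2.
{Fenn, Ivor} are all mutually reachable — one SCC of size 2.
The largest has 2 vertices.

2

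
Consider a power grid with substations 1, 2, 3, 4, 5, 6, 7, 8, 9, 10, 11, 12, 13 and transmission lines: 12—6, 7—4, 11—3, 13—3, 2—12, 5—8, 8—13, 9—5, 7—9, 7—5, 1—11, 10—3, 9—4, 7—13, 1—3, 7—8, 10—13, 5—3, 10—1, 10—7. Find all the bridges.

The edges on the cycle 7-9-5-7 are not bridges since each lies on that cycle.
But removing 2—12 disconnects 2 from 12; removing 12—6 disconnects 12 from 6 — these are bridges.

12-2, 12-6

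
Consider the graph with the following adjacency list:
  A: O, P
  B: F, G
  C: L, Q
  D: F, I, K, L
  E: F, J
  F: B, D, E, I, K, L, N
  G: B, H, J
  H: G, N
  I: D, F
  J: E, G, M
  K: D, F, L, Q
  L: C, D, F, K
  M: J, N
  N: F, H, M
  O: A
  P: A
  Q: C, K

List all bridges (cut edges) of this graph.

A-O, A-P

The edges on the cycle F-E-J-M-N-F are not bridges since each lies on that cycle.
But removing O-A disconnects O from A; removing P-A disconnects P from A — these are bridges.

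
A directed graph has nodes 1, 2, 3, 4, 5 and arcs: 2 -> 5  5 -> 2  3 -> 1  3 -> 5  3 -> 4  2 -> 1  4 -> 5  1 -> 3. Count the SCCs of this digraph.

{1, 2, 3, 4, 5} are all mutually reachable — one SCC of size 5.
That gives 1 strongly connected component.

1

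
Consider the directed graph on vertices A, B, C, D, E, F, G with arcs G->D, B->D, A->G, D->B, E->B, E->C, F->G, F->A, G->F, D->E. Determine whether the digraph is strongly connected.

No

There is no directed path from E to F, so the graph is not strongly connected.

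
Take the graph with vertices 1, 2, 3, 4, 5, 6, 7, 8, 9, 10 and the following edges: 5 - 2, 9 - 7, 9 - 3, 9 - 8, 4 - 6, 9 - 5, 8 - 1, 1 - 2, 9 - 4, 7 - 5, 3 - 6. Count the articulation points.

1

Removing 9 increases the component count from 2 to 3, so 9 is a cut vertex.
By contrast removing 5 leaves 2 components; it is not a cut vertex. No other vertex is a cut vertex either.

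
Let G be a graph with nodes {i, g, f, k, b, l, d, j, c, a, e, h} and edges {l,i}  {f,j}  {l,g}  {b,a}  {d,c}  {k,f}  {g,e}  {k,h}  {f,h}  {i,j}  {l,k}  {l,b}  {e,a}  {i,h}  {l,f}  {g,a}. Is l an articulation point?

Yes

Deleting l raises the number of components from 2 to 3, so l is a cut vertex.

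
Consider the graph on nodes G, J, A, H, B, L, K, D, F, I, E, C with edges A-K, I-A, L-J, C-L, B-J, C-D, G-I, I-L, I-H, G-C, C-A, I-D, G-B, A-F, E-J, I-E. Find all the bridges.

A-F, A-K, H-I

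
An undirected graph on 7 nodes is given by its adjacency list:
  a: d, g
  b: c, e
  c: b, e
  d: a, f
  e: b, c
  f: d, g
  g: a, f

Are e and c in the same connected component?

Yes

From e we can reach b, c, e, which includes c.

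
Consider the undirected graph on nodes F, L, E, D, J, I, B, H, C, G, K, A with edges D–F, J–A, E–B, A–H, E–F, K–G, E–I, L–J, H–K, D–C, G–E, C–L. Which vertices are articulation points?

E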